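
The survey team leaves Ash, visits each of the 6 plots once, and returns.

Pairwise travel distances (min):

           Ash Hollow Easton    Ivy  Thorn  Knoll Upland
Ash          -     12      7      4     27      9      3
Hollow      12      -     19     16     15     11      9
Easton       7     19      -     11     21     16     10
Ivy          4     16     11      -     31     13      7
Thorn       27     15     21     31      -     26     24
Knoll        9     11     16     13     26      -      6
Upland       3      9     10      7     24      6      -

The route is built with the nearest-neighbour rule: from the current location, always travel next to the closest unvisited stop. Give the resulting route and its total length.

At Ash the remaining stops are Upland 3, Ivy 4, Easton 7, Knoll 9, Hollow 12, Thorn 27; go to Upland.
At Upland the remaining stops are Knoll 6, Ivy 7, Hollow 9, Easton 10, Thorn 24; go to Knoll.
At Knoll the remaining stops are Hollow 11, Ivy 13, Easton 16, Thorn 26; go to Hollow.
At Hollow the remaining stops are Thorn 15, Ivy 16, Easton 19; go to Thorn.
At Thorn the remaining stops are Easton 21, Ivy 31; go to Easton.
At Easton the remaining stops are Ivy 11; go to Ivy.
Return Ivy→Ash: 4.
Total = 3 + 6 + 11 + 15 + 21 + 11 + 4 = 71.

Total distance 71 min via the nearest-neighbour route Ash → Upland → Knoll → Hollow → Thorn → Easton → Ivy → Ash.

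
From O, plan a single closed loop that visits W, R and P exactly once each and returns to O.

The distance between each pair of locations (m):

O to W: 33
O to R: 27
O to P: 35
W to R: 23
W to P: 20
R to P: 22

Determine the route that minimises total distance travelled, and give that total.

There are 3 distinct closed tours to check (reversals are equivalent).
O-W-R-P-O: 33+23+22+35 = 113
O-W-P-R-O: 33+20+22+27 = 102
O-R-W-P-O: 27+23+20+35 = 105
The minimum is 102.
One optimal route: O → W → P → R → O (or its reverse).

Shortest round trip = 102 m.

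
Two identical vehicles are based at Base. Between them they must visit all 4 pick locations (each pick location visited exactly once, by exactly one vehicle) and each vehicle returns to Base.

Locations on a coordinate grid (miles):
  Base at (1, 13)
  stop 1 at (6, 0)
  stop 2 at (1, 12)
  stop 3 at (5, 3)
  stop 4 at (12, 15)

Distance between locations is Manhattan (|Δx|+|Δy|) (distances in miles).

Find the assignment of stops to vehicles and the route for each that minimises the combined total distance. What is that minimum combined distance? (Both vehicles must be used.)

54 miles — the smallest possible combined total.

There are 2^3 − 1 = 7 ways to divide the 4 stops into two non-empty groups. For each, the best each vehicle can do is its own shortest tour through its group:
  {stop 1} + {stop 2, stop 3, stop 4}: 36 + 46 = 82
  {stop 2} + {stop 1, stop 3, stop 4}: 2 + 52 = 54
  {stop 1, stop 2} + {stop 3, stop 4}: 36 + 46 = 82
  {stop 3} + {stop 1, stop 2, stop 4}: 28 + 52 = 80
  {stop 1, stop 3} + {stop 2, stop 4}: 36 + 28 = 64
  {stop 2, stop 3} + {stop 1, stop 4}: 28 + 52 = 80
  … (7 splits in total)
Best: vehicle 1 Base → stop 2 → Base = 2; vehicle 2 Base → stop 3 → stop 1 → stop 4 → Base = 52; combined 54.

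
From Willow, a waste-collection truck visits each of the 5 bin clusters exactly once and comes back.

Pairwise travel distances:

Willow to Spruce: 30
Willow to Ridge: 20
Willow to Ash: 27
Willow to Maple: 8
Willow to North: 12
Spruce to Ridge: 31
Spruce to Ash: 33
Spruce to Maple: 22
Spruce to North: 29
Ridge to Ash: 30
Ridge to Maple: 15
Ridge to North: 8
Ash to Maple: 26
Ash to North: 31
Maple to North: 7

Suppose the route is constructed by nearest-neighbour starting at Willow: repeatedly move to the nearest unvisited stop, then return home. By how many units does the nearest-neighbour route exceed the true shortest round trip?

Willow: Maple=8, North=12, Ridge=20, Ash=27, Spruce=30 ⇒ Maple
Maple: North=7, Ridge=15, Spruce=22, Ash=26 ⇒ North
North: Ridge=8, Spruce=29, Ash=31 ⇒ Ridge
Ridge: Ash=30, Spruce=31 ⇒ Ash
Ash: Spruce=33 ⇒ Spruce
NN route Willow → Maple → North → Ridge → Ash → Spruce → Willow costs 116.
Optimal: Willow → Maple → Spruce → Ash → Ridge → North → Willow costs 113 (by enumerating all 60 distinct tours).
Excess = 116 − 113 = 3.

Excess over optimum: 3.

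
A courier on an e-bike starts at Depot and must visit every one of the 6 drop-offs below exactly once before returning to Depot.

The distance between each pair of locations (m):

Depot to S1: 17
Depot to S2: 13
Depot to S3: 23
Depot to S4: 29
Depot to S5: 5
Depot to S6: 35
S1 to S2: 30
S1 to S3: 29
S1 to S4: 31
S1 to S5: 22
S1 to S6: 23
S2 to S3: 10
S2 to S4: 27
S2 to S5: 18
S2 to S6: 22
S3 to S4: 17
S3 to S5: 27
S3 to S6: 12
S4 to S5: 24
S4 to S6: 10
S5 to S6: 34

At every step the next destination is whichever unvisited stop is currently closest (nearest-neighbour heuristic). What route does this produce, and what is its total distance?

Depot → [S5:5 / S2:13 / S1:17 / S3:23 / S4:29 / S6:35] → S5 (5)
S5 → [S2:18 / S1:22 / S4:24 / S3:27 / S6:34] → S2 (18)
S2 → [S3:10 / S6:22 / S4:27 / S1:30] → S3 (10)
S3 → [S6:12 / S4:17 / S1:29] → S6 (12)
S6 → [S4:10 / S1:23] → S4 (10)
S4 → [S1:31] → S1 (31)
Return S1→Depot: 17.
Total = 5 + 18 + 10 + 12 + 10 + 31 + 17 = 103.

103 m along Depot → S5 → S2 → S3 → S6 → S4 → S1 → Depot.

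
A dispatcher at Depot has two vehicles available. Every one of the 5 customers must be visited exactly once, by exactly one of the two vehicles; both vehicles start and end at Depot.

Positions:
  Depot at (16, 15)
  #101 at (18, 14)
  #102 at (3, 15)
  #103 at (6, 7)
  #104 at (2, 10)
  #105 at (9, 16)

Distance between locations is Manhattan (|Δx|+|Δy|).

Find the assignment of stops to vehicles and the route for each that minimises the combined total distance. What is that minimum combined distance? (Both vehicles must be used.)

52 — the smallest possible combined total.

Try each way of splitting the stops between the two vehicles (each non-empty) and, for each split, find the best tour for each vehicle:
  {#101} + {#102, #103, #104, #105}: 6 + 46 = 52
  {#102} + {#101, #103, #104, #105}: 26 + 50 = 76
  {#101, #102} + {#103, #104, #105}: 32 + 46 = 78
  {#103} + {#101, #102, #104, #105}: 36 + 44 = 80
  {#101, #103} + {#102, #104, #105}: 40 + 40 = 80
  {#102, #103} + {#101, #104, #105}: 42 + 44 = 86
  … (15 splits in total)
Best: vehicle 1 Depot → #101 → Depot = 6; vehicle 2 Depot → #102 → #104 → #103 → #105 → Depot = 46; combined 52.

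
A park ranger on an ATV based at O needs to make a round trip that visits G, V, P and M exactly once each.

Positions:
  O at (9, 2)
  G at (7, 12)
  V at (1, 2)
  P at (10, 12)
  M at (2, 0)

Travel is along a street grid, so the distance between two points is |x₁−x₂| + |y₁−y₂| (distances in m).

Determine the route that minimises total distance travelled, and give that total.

With 4 stops there are 4!/2 = 12 distinct round trips (a route and its reverse cost the same).
O → G → V → P → M → O: 12+16+19+20+9 = 76
O → G → V → M → P → O: 12+16+3+20+11 = 62
O → G → P → V → M → O: 12+3+19+3+9 = 46
O → G → P → M → V → O: 12+3+20+3+8 = 46
O → G → M → V → P → O: 12+17+3+19+11 = 62
O → G → M → P → V → O: 12+17+20+19+8 = 76
O → V → G → P → M → O: 8+16+3+20+9 = 56
O → V → G → M → P → O: 8+16+17+20+11 = 72
O → V → P → G → M → O: 8+19+3+17+9 = 56
O → V → M → G → P → O: 8+3+17+3+11 = 42
O → P → G → V → M → O: 11+3+16+3+9 = 42
O → P → V → G → M → O: 11+19+16+17+9 = 72
The minimum is 42.
One optimal route: O → V → M → G → P → O (or its reverse).

Shortest round trip = 42 m.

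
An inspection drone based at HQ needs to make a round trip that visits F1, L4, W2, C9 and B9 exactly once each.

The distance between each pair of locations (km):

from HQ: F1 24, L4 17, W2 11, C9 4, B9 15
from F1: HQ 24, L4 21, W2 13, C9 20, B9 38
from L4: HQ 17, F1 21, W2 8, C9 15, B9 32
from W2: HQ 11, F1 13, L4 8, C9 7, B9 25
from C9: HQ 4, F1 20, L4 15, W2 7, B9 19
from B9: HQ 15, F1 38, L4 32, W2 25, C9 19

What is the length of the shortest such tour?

With 5 stops there are 5!/2 = 60 distinct round trips (a route and its reverse cost the same).
HQ - F1 - L4 - W2 - C9 - B9 - HQ: 24+21+8+7+19+15 = 94
HQ - F1 - L4 - W2 - B9 - C9 - HQ: 24+21+8+25+19+4 = 101
HQ - F1 - L4 - C9 - W2 - B9 - HQ: 24+21+15+7+25+15 = 107
HQ - F1 - L4 - C9 - B9 - W2 - HQ: 24+21+15+19+25+11 = 115
HQ - F1 - L4 - B9 - W2 - C9 - HQ: 24+21+32+25+7+4 = 113
HQ - F1 - L4 - B9 - C9 - W2 - HQ: 24+21+32+19+7+11 = 114
HQ - F1 - W2 - L4 - C9 - B9 - HQ: 24+13+8+15+19+15 = 94
HQ - F1 - W2 - L4 - B9 - C9 - HQ: 24+13+8+32+19+4 = 100
HQ - F1 - W2 - C9 - L4 - B9 - HQ: 24+13+7+15+32+15 = 106
HQ - F1 - W2 - C9 - B9 - L4 - HQ: 24+13+7+19+32+17 = 112
HQ - F1 - W2 - B9 - L4 - C9 - HQ: 24+13+25+32+15+4 = 113
HQ - F1 - W2 - B9 - C9 - L4 - HQ: 24+13+25+19+15+17 = 113
HQ - F1 - C9 - L4 - W2 - B9 - HQ: 24+20+15+8+25+15 = 107
HQ - F1 - C9 - L4 - B9 - W2 - HQ: 24+20+15+32+25+11 = 127
… (46 more)
HQ - L4 - F1 - W2 - C9 - B9 - HQ: 17+21+13+7+19+15 = 92  ← best
The minimum is 92.
One optimal route: HQ → L4 → F1 → W2 → C9 → B9 → HQ (or its reverse).

Minimum total distance: 92 km.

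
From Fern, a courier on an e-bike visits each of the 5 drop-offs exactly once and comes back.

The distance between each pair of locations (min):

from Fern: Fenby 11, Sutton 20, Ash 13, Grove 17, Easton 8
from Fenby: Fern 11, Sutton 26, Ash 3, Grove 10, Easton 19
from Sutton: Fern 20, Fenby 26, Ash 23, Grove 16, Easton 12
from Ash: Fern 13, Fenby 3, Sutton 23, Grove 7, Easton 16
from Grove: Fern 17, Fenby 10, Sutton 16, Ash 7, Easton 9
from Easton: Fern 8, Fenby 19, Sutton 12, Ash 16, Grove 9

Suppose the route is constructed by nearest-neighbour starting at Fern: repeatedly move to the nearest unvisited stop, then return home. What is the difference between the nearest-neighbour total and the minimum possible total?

16 min longer than the optimal tour.

Fern: Easton=8, Fenby=11, Ash=13, Grove=17, Sutton=20 ⇒ Easton
Easton: Grove=9, Sutton=12, Ash=16, Fenby=19 ⇒ Grove
Grove: Ash=7, Fenby=10, Sutton=16 ⇒ Ash
Ash: Fenby=3, Sutton=23 ⇒ Fenby
Fenby: Sutton=26 ⇒ Sutton
NN route Fern → Easton → Grove → Ash → Fenby → Sutton → Fern costs 73.
Optimal: Fern → Fenby → Ash → Grove → Sutton → Easton → Fern costs 57 (by enumerating all 60 distinct tours).
Excess = 73 − 57 = 16.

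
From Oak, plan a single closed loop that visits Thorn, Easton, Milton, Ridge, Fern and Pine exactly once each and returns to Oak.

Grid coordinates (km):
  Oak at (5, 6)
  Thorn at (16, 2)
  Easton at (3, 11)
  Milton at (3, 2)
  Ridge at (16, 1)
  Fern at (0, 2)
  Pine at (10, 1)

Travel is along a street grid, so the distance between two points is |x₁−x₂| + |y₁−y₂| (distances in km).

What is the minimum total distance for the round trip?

Oak → Thorn → Easton → Milton → Ridge → Fern → Pine → Oak: 15+22+9+14+17+11+10 = 98
Oak → Thorn → Easton → Milton → Ridge → Pine → Fern → Oak: 15+22+9+14+6+11+9 = 86
Oak → Thorn → Easton → Milton → Fern → Ridge → Pine → Oak: 15+22+9+3+17+6+10 = 82
Oak → Thorn → Easton → Milton → Fern → Pine → Ridge → Oak: 15+22+9+3+11+6+16 = 82
Oak → Thorn → Easton → Milton → Pine → Ridge → Fern → Oak: 15+22+9+8+6+17+9 = 86
Oak → Thorn → Easton → Milton → Pine → Fern → Ridge → Oak: 15+22+9+8+11+17+16 = 98
Oak → Thorn → Easton → Ridge → Milton → Fern → Pine → Oak: 15+22+23+14+3+11+10 = 98
Oak → Thorn → Easton → Ridge → Milton → Pine → Fern → Oak: 15+22+23+14+8+11+9 = 102
… (352 more)
Oak → Thorn → Ridge → Pine → Milton → Fern → Easton → Oak: 15+1+6+8+3+12+7 = 52  ← best
The minimum is 52.
One optimal route: Oak → Thorn → Ridge → Pine → Milton → Fern → Easton → Oak (or its reverse).

Shortest round trip = 52 km.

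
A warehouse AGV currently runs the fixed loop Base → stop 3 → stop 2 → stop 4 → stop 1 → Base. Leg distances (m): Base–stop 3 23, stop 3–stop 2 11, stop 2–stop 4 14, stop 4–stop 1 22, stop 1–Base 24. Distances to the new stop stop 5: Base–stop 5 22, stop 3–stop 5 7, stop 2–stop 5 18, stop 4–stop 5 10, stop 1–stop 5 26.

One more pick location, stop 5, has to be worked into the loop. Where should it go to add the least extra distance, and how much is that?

Insertion cost between consecutive stops i–j is d(i,stop 5) + d(stop 5,j) − d(i,j):
  between Base and stop 3: 22 + 7 − 23 = 6
  between stop 3 and stop 2: 7 + 18 − 11 = 14
  between stop 2 and stop 4: 18 + 10 − 14 = 14
  between stop 4 and stop 1: 10 + 26 − 22 = 14
  between stop 1 and Base: 26 + 22 − 24 = 24
Cheapest insertion is between Base and stop 3, adding 6.
New total = 94 + 6 = 100.

Minimum extra distance: 6 m, inserting stop 5 between Base and stop 3.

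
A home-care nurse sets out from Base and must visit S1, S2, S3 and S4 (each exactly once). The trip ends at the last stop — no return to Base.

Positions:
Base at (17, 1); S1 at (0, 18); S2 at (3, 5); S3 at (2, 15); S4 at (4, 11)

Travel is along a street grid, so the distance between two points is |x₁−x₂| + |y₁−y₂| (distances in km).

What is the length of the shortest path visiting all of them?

Shortest open route: 36 km.

There are 4! = 24 possible orderings.
Base→S1→S2→S3→S4: 34+16+11+6 = 67
Base→S1→S2→S4→S3: 34+16+7+6 = 63
Base→S1→S3→S2→S4: 34+5+11+7 = 57
Base→S1→S3→S4→S2: 34+5+6+7 = 52
Base→S1→S4→S2→S3: 34+11+7+11 = 63
Base→S1→S4→S3→S2: 34+11+6+11 = 62
Base→S2→S1→S3→S4: 18+16+5+6 = 45
Base→S2→S1→S4→S3: 18+16+11+6 = 51
Base→S2→S3→S1→S4: 18+11+5+11 = 45
Base→S2→S3→S4→S1: 18+11+6+11 = 46
Base→S2→S4→S1→S3: 18+7+11+5 = 41
Base→S2→S4→S3→S1: 18+7+6+5 = 36
Base→S3→S1→S2→S4: 29+5+16+7 = 57
Base→S3→S1→S4→S2: 29+5+11+7 = 52
… (10 more)
The minimum is 36.
One shortest path: Base → S2 → S4 → S3 → S1.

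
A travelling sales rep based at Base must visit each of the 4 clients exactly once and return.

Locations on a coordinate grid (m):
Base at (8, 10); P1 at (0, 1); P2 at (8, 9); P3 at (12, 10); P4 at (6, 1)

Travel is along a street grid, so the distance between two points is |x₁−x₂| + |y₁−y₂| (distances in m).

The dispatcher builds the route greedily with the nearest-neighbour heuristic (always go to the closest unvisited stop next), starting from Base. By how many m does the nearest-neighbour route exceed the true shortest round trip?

Base: P2=1, P3=4, P4=11, P1=17 ⇒ P2
P2: P3=5, P4=10, P1=16 ⇒ P3
P3: P4=15, P1=21 ⇒ P4
P4: P1=6 ⇒ P1
NN route Base → P2 → P3 → P4 → P1 → Base costs 44.
Optimal: Base → P1 → P4 → P2 → P3 → Base costs 42 (by enumerating all 12 distinct tours).
Excess = 44 − 42 = 2.

The nearest-neighbour route is 2 m longer than optimal.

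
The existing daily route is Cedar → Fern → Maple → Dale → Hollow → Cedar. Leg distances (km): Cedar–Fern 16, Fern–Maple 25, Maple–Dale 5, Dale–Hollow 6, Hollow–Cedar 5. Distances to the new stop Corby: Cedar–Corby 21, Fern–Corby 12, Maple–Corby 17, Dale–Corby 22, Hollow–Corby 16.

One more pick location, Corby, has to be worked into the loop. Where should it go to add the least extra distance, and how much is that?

Minimum extra distance: 4 km, inserting Corby between Fern and Maple.

Insertion cost between consecutive stops i–j is d(i,Corby) + d(Corby,j) − d(i,j):
  between Cedar and Fern: 21 + 12 − 16 = 17
  between Fern and Maple: 12 + 17 − 25 = 4
  between Maple and Dale: 17 + 22 − 5 = 34
  between Dale and Hollow: 22 + 16 − 6 = 32
  between Hollow and Cedar: 16 + 21 − 5 = 32
Cheapest insertion is between Fern and Maple, adding 4.
New total = 57 + 4 = 61.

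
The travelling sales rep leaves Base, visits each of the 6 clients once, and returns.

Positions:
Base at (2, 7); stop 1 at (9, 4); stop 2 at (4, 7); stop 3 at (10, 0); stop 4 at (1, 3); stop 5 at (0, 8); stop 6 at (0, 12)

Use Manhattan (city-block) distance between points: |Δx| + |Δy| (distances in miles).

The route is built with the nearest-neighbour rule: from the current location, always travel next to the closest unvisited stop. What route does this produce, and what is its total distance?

At Base the remaining stops are stop 2 2, stop 5 3, stop 4 5, stop 6 7, stop 1 10, stop 3 15; go to stop 2.
At stop 2 the remaining stops are stop 5 5, stop 4 7, stop 1 8, stop 6 9, stop 3 13; go to stop 5.
At stop 5 the remaining stops are stop 6 4, stop 4 6, stop 1 13, stop 3 18; go to stop 6.
At stop 6 the remaining stops are stop 4 10, stop 1 17, stop 3 22; go to stop 4.
At stop 4 the remaining stops are stop 1 9, stop 3 12; go to stop 1.
At stop 1 the remaining stops are stop 3 5; go to stop 3.
Return stop 3→Base: 15.
Total = 2 + 5 + 4 + 10 + 9 + 5 + 15 = 50.

Nearest-neighbour total = 50 miles; route Base → stop 2 → stop 5 → stop 6 → stop 4 → stop 1 → stop 3 → Base.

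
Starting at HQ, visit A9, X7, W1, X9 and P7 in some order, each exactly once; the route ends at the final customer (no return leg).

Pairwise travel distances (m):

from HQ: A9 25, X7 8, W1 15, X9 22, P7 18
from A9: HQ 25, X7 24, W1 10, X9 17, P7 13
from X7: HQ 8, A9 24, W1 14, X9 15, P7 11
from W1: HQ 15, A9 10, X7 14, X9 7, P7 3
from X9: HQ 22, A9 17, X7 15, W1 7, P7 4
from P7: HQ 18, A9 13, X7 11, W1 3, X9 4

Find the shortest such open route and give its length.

There are 5! = 120 possible orderings.
HQ→A9→X7→W1→X9→P7: 25+24+14+7+4 = 74
HQ→A9→X7→W1→P7→X9: 25+24+14+3+4 = 70
HQ→A9→X7→X9→W1→P7: 25+24+15+7+3 = 74
HQ→A9→X7→X9→P7→W1: 25+24+15+4+3 = 71
HQ→A9→X7→P7→W1→X9: 25+24+11+3+7 = 70
HQ→A9→X7→P7→X9→W1: 25+24+11+4+7 = 71
HQ→A9→W1→X7→X9→P7: 25+10+14+15+4 = 68
HQ→A9→W1→X7→P7→X9: 25+10+14+11+4 = 64
HQ→A9→W1→X9→X7→P7: 25+10+7+15+11 = 68
HQ→A9→W1→X9→P7→X7: 25+10+7+4+11 = 57
HQ→A9→W1→P7→X7→X9: 25+10+3+11+15 = 64
HQ→A9→W1→P7→X9→X7: 25+10+3+4+15 = 57
HQ→A9→X9→X7→W1→P7: 25+17+15+14+3 = 74
HQ→A9→X9→X7→P7→W1: 25+17+15+11+3 = 71
… (106 more)
HQ→X7→X9→P7→W1→A9: 8+15+4+3+10 = 40  ← best
The minimum is 40.
One shortest path: HQ → X7 → X9 → P7 → W1 → A9.

40 m — the minimum one-way total.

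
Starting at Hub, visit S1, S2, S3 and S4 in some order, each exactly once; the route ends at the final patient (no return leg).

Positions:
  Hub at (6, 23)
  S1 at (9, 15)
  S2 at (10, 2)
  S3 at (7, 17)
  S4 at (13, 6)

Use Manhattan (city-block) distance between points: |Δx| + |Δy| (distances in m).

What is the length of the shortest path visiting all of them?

31 m — the minimum one-way total.

There are 4! = 24 possible orderings.
Hub → S1 → S2 → S3 → S4: 11+14+18+17 = 60
Hub → S1 → S2 → S4 → S3: 11+14+7+17 = 49
Hub → S1 → S3 → S2 → S4: 11+4+18+7 = 40
Hub → S1 → S3 → S4 → S2: 11+4+17+7 = 39
Hub → S1 → S4 → S2 → S3: 11+13+7+18 = 49
Hub → S1 → S4 → S3 → S2: 11+13+17+18 = 59
Hub → S2 → S1 → S3 → S4: 25+14+4+17 = 60
Hub → S2 → S1 → S4 → S3: 25+14+13+17 = 69
Hub → S2 → S3 → S1 → S4: 25+18+4+13 = 60
Hub → S2 → S3 → S4 → S1: 25+18+17+13 = 73
Hub → S2 → S4 → S1 → S3: 25+7+13+4 = 49
Hub → S2 → S4 → S3 → S1: 25+7+17+4 = 53
Hub → S3 → S1 → S2 → S4: 7+4+14+7 = 32
Hub → S3 → S1 → S4 → S2: 7+4+13+7 = 31
… (10 more)
The minimum is 31.
One shortest path: Hub → S3 → S1 → S4 → S2.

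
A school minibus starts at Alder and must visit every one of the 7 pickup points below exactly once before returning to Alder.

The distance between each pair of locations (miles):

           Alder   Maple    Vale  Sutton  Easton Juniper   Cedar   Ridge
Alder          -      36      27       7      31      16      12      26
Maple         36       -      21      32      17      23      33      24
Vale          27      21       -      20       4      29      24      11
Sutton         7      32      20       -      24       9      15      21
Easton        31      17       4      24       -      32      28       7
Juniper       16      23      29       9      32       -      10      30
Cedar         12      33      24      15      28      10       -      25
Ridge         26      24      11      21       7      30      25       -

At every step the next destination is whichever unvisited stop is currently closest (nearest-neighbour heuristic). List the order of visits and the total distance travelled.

Alder → [Sutton:7 / Cedar:12 / Juniper:16 / Ridge:26 / Vale:27 / Easton:31 / Maple:36] → Sutton (7)
Sutton → [Juniper:9 / Cedar:15 / Vale:20 / Ridge:21 / Easton:24 / Maple:32] → Juniper (9)
Juniper → [Cedar:10 / Maple:23 / Vale:29 / Ridge:30 / Easton:32] → Cedar (10)
Cedar → [Vale:24 / Ridge:25 / Easton:28 / Maple:33] → Vale (24)
Vale → [Easton:4 / Ridge:11 / Maple:21] → Easton (4)
Easton → [Ridge:7 / Maple:17] → Ridge (7)
Ridge → [Maple:24] → Maple (24)
Return Maple→Alder: 36.
Total = 7 + 9 + 10 + 24 + 4 + 7 + 24 + 36 = 121.

Nearest-neighbour total = 121 miles; route Alder → Sutton → Juniper → Cedar → Vale → Easton → Ridge → Maple → Alder.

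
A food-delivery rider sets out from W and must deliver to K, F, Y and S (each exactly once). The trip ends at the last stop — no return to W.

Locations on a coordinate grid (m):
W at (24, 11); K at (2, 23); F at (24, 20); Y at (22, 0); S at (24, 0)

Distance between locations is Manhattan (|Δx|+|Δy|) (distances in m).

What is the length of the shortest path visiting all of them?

Shortest open route: 60 m.

There are 4! = 24 possible orderings.
W→K→F→Y→S: 34+25+22+2 = 83
W→K→F→S→Y: 34+25+20+2 = 81
W→K→Y→F→S: 34+43+22+20 = 119
W→K→Y→S→F: 34+43+2+20 = 99
W→K→S→F→Y: 34+45+20+22 = 121
W→K→S→Y→F: 34+45+2+22 = 103
W→F→K→Y→S: 9+25+43+2 = 79
W→F→K→S→Y: 9+25+45+2 = 81
W→F→Y→K→S: 9+22+43+45 = 119
W→F→Y→S→K: 9+22+2+45 = 78
W→F→S→K→Y: 9+20+45+43 = 117
W→F→S→Y→K: 9+20+2+43 = 74
W→Y→K→F→S: 13+43+25+20 = 101
W→Y→K→S→F: 13+43+45+20 = 121
… (10 more)
W→Y→S→F→K: 13+2+20+25 = 60  ← best
The minimum is 60.
One shortest path: W → Y → S → F → K.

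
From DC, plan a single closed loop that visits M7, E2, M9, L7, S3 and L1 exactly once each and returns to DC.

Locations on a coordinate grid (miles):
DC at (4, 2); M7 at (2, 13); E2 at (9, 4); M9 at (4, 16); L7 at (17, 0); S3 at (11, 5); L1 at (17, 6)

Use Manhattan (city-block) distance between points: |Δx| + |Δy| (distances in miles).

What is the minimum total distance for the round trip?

Shortest round trip = 66 miles.

DC-M7-E2-M9-L7-S3-L1-DC: 13+16+17+29+11+7+17 = 110
DC-M7-E2-M9-L7-L1-S3-DC: 13+16+17+29+6+7+10 = 98
DC-M7-E2-M9-S3-L7-L1-DC: 13+16+17+18+11+6+17 = 98
DC-M7-E2-M9-S3-L1-L7-DC: 13+16+17+18+7+6+15 = 92
DC-M7-E2-M9-L1-L7-S3-DC: 13+16+17+23+6+11+10 = 96
DC-M7-E2-M9-L1-S3-L7-DC: 13+16+17+23+7+11+15 = 102
DC-M7-E2-L7-M9-S3-L1-DC: 13+16+12+29+18+7+17 = 112
DC-M7-E2-L7-M9-L1-S3-DC: 13+16+12+29+23+7+10 = 110
… (352 more)
DC-M7-M9-E2-S3-L1-L7-DC: 13+5+17+3+7+6+15 = 66  ← best
The minimum is 66.
One optimal route: DC → M7 → M9 → E2 → S3 → L1 → L7 → DC (or its reverse).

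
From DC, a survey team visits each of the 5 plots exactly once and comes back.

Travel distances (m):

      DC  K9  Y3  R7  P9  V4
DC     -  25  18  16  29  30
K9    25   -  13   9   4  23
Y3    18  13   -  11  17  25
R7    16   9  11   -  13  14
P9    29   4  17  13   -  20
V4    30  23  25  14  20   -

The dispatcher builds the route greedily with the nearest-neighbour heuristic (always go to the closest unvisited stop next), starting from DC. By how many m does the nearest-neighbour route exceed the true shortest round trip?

16 m longer than the optimal tour.

DC: R7=16, Y3=18, K9=25, P9=29, V4=30 ⇒ R7
R7: K9=9, Y3=11, P9=13, V4=14 ⇒ K9
K9: P9=4, Y3=13, V4=23 ⇒ P9
P9: Y3=17, V4=20 ⇒ Y3
Y3: V4=25 ⇒ V4
NN route DC → R7 → K9 → P9 → Y3 → V4 → DC costs 101.
Optimal: DC → Y3 → K9 → P9 → V4 → R7 → DC costs 85 (by enumerating all 60 distinct tours).
Excess = 101 − 85 = 16.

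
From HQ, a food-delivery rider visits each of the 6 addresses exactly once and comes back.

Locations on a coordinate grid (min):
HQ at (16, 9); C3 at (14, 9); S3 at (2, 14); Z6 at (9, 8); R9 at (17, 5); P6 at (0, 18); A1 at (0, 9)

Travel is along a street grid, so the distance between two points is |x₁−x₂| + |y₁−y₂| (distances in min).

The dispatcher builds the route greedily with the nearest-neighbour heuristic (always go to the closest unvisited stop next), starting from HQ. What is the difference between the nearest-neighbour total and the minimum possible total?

Excess over optimum: 6 min.

From HQ: C3=2, R9=5, Z6=8, A1=16, S3=19, P6=25 → choose C3 (2).
From C3: Z6=6, R9=7, A1=14, S3=17, P6=23 → choose Z6 (6).
From Z6: A1=10, R9=11, S3=13, P6=19 → choose A1 (10).
From A1: S3=7, P6=9, R9=21 → choose S3 (7).
From S3: P6=6, R9=24 → choose P6 (6).
From P6: R9=30 → choose R9 (30).
NN route HQ → C3 → Z6 → A1 → S3 → P6 → R9 → HQ costs 66.
Optimal: HQ → C3 → S3 → P6 → A1 → Z6 → R9 → HQ costs 60 (by enumerating all 360 distinct tours).
Excess = 66 − 60 = 6.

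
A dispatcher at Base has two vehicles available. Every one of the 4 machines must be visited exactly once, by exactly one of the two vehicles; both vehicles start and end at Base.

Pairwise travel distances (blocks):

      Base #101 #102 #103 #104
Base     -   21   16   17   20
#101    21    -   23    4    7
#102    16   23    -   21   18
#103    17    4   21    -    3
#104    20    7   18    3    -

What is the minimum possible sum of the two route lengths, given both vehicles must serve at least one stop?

Minimum combined distance: 80 blocks.

There are 2^3 − 1 = 7 ways to divide the 4 stops into two non-empty groups. For each, the best each vehicle can do is its own shortest tour through its group:
  {#101} + {#102, #103, #104}: 42 + 54 = 96
  {#102} + {#101, #103, #104}: 32 + 48 = 80
  {#101, #102} + {#103, #104}: 60 + 40 = 100
  {#103} + {#101, #102, #104}: 34 + 62 = 96
  {#101, #103} + {#102, #104}: 42 + 54 = 96
  {#102, #103} + {#101, #104}: 54 + 48 = 102
  … (7 splits in total)
Best: vehicle 1 Base → #102 → Base = 32; vehicle 2 Base → #101 → #103 → #104 → Base = 48; combined 80.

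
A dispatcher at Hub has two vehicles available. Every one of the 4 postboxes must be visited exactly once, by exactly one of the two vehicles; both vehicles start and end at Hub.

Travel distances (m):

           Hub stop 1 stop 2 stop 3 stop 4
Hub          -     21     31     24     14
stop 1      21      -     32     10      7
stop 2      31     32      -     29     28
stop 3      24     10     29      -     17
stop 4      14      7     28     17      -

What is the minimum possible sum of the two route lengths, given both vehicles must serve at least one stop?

Check every non-empty split of the stops between the two vehicles; for each half take its own optimal tour:
  {stop 1} + {stop 2, stop 3, stop 4}: 42 + 91 = 133
  {stop 2} + {stop 1, stop 3, stop 4}: 62 + 55 = 117
  {stop 1, stop 2} + {stop 3, stop 4}: 84 + 55 = 139
  {stop 3} + {stop 1, stop 2, stop 4}: 48 + 84 = 132
  {stop 1, stop 3} + {stop 2, stop 4}: 55 + 73 = 128
  {stop 2, stop 3} + {stop 1, stop 4}: 84 + 42 = 126
  … (7 splits in total)
Best: vehicle 1 Hub → stop 2 → Hub = 62; vehicle 2 Hub → stop 3 → stop 1 → stop 4 → Hub = 55; combined 117.

Minimum combined distance: 117 m.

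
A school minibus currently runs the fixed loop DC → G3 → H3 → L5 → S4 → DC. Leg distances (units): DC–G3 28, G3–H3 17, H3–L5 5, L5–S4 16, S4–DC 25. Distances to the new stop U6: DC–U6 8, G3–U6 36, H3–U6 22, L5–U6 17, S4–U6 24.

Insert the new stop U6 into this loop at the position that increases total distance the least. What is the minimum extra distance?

Insertion cost between consecutive stops i–j is d(i,U6) + d(U6,j) − d(i,j):
  between DC and G3: 8 + 36 − 28 = 16
  between G3 and H3: 36 + 22 − 17 = 41
  between H3 and L5: 22 + 17 − 5 = 34
  between L5 and S4: 17 + 24 − 16 = 25
  between S4 and DC: 24 + 8 − 25 = 7
Cheapest insertion is between S4 and DC, adding 7.
New total = 91 + 7 = 98.

+7 — insert U6 between S4 and DC.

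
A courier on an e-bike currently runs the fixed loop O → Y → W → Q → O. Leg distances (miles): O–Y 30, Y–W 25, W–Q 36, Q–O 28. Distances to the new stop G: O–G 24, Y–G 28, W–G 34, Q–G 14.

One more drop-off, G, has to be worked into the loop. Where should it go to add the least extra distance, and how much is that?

Insertion cost between consecutive stops i–j is d(i,G) + d(G,j) − d(i,j):
  between O and Y: 24 + 28 − 30 = 22
  between Y and W: 28 + 34 − 25 = 37
  between W and Q: 34 + 14 − 36 = 12
  between Q and O: 14 + 24 − 28 = 10
Cheapest insertion is between Q and O, adding 10.
New total = 119 + 10 = 129.

+10 miles — insert G between Q and O.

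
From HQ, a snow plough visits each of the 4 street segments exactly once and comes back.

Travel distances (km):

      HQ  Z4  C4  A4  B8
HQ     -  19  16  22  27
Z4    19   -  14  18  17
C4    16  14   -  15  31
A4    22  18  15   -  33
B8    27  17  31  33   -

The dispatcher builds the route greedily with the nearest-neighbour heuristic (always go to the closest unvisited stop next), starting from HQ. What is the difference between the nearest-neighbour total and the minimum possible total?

9 km longer than the optimal tour.

From HQ: C4=16, Z4=19, A4=22, B8=27 → choose C4 (16).
From C4: Z4=14, A4=15, B8=31 → choose Z4 (14).
From Z4: B8=17, A4=18 → choose B8 (17).
From B8: A4=33 → choose A4 (33).
NN route HQ → C4 → Z4 → B8 → A4 → HQ costs 102.
Optimal: HQ → C4 → A4 → Z4 → B8 → HQ costs 93 (by enumerating all 12 distinct tours).
Excess = 102 − 93 = 9.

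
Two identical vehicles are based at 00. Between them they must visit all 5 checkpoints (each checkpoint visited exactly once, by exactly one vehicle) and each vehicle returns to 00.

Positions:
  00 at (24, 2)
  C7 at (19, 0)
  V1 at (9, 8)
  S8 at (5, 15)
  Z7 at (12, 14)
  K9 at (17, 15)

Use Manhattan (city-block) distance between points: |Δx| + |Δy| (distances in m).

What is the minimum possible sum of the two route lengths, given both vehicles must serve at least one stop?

80 m — the smallest possible combined total.

There are 2^4 − 1 = 15 ways to divide the 5 stops into two non-empty groups. For each, the best each vehicle can do is its own shortest tour through its group:
  {C7} + {V1, S8, Z7, K9}: 14 + 66 = 80
  {V1} + {C7, S8, Z7, K9}: 42 + 68 = 110
  {C7, V1} + {S8, Z7, K9}: 46 + 64 = 110
  {S8} + {C7, V1, Z7, K9}: 64 + 60 = 124
  {C7, S8} + {V1, Z7, K9}: 68 + 56 = 124
  {V1, S8} + {C7, Z7, K9}: 64 + 54 = 118
  … (15 splits in total)
Best: vehicle 1 00 → C7 → 00 = 14; vehicle 2 00 → V1 → S8 → Z7 → K9 → 00 = 66; combined 80.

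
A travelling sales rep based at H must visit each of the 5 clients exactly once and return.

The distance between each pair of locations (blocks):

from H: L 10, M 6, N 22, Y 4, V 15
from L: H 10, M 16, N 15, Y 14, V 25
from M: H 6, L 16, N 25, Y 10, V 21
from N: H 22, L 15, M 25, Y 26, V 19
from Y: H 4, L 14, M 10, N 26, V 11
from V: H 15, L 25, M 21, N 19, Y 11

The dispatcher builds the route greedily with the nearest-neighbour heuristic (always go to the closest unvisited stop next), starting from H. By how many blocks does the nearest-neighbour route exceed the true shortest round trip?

The nearest-neighbour route is 8 blocks longer than optimal.

From H: Y=4, M=6, L=10, V=15, N=22 → choose Y (4).
From Y: M=10, V=11, L=14, N=26 → choose M (10).
From M: L=16, V=21, N=25 → choose L (16).
From L: N=15, V=25 → choose N (15).
From N: V=19 → choose V (19).
NN route H → Y → M → L → N → V → H costs 79.
Optimal: H → L → N → V → Y → M → H costs 71 (by enumerating all 60 distinct tours).
Excess = 79 − 71 = 8.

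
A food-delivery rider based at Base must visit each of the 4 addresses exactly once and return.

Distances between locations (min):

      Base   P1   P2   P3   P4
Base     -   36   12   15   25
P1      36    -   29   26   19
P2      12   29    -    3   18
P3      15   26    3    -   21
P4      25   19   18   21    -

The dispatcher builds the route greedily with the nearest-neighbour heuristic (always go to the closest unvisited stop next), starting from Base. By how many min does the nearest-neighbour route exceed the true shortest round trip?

Base: P2=12, P3=15, P4=25, P1=36 ⇒ P2
P2: P3=3, P4=18, P1=29 ⇒ P3
P3: P4=21, P1=26 ⇒ P4
P4: P1=19 ⇒ P1
NN route Base → P2 → P3 → P4 → P1 → Base costs 91.
Optimal: Base → P2 → P3 → P1 → P4 → Base costs 85 (by enumerating all 12 distinct tours).
Excess = 91 − 85 = 6.

The nearest-neighbour route is 6 min longer than optimal.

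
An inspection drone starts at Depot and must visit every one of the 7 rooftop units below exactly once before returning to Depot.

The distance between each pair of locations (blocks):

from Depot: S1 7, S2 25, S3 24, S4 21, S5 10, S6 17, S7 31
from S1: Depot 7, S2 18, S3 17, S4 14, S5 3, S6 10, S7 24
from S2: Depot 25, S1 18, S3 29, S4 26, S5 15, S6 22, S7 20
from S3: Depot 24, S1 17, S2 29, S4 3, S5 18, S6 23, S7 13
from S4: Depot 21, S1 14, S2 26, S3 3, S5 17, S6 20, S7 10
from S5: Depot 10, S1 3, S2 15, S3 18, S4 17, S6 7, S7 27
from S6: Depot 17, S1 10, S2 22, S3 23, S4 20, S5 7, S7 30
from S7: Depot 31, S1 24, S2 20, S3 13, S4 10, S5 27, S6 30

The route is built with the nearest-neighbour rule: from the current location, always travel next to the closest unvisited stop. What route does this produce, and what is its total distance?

At Depot the remaining stops are S1 7, S5 10, S6 17, S4 21, S3 24, S2 25, S7 31; go to S1.
At S1 the remaining stops are S5 3, S6 10, S4 14, S3 17, S2 18, S7 24; go to S5.
At S5 the remaining stops are S6 7, S2 15, S4 17, S3 18, S7 27; go to S6.
At S6 the remaining stops are S4 20, S2 22, S3 23, S7 30; go to S4.
At S4 the remaining stops are S3 3, S7 10, S2 26; go to S3.
At S3 the remaining stops are S7 13, S2 29; go to S7.
At S7 the remaining stops are S2 20; go to S2.
Return S2→Depot: 25.
Total = 7 + 3 + 7 + 20 + 3 + 13 + 20 + 25 = 98.

Nearest-neighbour total = 98 blocks; route Depot → S1 → S5 → S6 → S4 → S3 → S7 → S2 → Depot.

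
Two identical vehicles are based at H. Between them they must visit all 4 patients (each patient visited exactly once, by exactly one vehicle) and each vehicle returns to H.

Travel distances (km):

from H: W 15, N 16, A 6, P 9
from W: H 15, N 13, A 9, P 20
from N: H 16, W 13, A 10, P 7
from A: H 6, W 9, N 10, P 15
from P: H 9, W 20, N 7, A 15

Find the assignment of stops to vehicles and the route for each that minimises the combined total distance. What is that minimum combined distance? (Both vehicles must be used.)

There are 2^3 − 1 = 7 ways to divide the 4 stops into two non-empty groups. For each, the best each vehicle can do is its own shortest tour through its group:
  {W} + {N, A, P}: 30 + 32 = 62
  {N} + {W, A, P}: 32 + 44 = 76
  {W, N} + {A, P}: 44 + 30 = 74
  {A} + {W, N, P}: 12 + 44 = 56
  {W, A} + {N, P}: 30 + 32 = 62
  {N, A} + {W, P}: 32 + 44 = 76
  … (7 splits in total)
Best: vehicle 1 H → A → H = 12; vehicle 2 H → W → N → P → H = 44; combined 56.

56 km — the smallest possible combined total.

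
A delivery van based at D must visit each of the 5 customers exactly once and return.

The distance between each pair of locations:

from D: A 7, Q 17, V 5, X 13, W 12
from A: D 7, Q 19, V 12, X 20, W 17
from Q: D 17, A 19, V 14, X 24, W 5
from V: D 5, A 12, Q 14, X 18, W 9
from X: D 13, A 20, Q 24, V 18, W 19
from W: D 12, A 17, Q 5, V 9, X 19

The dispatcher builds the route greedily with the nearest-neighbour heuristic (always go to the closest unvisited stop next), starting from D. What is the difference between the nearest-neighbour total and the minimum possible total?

The nearest-neighbour route is 1 longer than optimal.

D: V=5, A=7, W=12, X=13, Q=17 ⇒ V
V: W=9, A=12, Q=14, X=18 ⇒ W
W: Q=5, A=17, X=19 ⇒ Q
Q: A=19, X=24 ⇒ A
A: X=20 ⇒ X
NN route D → V → W → Q → A → X → D costs 71.
Optimal: D → A → V → Q → W → X → D costs 70 (by enumerating all 60 distinct tours).
Excess = 71 − 70 = 1.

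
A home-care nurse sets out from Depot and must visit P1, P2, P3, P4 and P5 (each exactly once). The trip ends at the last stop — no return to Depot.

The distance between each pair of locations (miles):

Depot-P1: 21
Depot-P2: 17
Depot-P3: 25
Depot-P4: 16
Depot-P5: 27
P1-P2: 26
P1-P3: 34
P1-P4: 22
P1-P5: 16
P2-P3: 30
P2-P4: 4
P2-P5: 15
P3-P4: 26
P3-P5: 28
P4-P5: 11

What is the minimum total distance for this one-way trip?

Shortest open route: 82 miles.

There are 5! = 120 possible orderings.
Depot - P1 - P2 - P3 - P4 - P5: 21+26+30+26+11 = 114
Depot - P1 - P2 - P3 - P5 - P4: 21+26+30+28+11 = 116
Depot - P1 - P2 - P4 - P3 - P5: 21+26+4+26+28 = 105
Depot - P1 - P2 - P4 - P5 - P3: 21+26+4+11+28 = 90
Depot - P1 - P2 - P5 - P3 - P4: 21+26+15+28+26 = 116
Depot - P1 - P2 - P5 - P4 - P3: 21+26+15+11+26 = 99
Depot - P1 - P3 - P2 - P4 - P5: 21+34+30+4+11 = 100
Depot - P1 - P3 - P2 - P5 - P4: 21+34+30+15+11 = 111
Depot - P1 - P3 - P4 - P2 - P5: 21+34+26+4+15 = 100
Depot - P1 - P3 - P4 - P5 - P2: 21+34+26+11+15 = 107
Depot - P1 - P3 - P5 - P2 - P4: 21+34+28+15+4 = 102
Depot - P1 - P3 - P5 - P4 - P2: 21+34+28+11+4 = 98
Depot - P1 - P4 - P2 - P3 - P5: 21+22+4+30+28 = 105
Depot - P1 - P4 - P2 - P5 - P3: 21+22+4+15+28 = 90
… (106 more)
Depot - P1 - P5 - P2 - P4 - P3: 21+16+15+4+26 = 82  ← best
The minimum is 82.
One shortest path: Depot → P1 → P5 → P2 → P4 → P3.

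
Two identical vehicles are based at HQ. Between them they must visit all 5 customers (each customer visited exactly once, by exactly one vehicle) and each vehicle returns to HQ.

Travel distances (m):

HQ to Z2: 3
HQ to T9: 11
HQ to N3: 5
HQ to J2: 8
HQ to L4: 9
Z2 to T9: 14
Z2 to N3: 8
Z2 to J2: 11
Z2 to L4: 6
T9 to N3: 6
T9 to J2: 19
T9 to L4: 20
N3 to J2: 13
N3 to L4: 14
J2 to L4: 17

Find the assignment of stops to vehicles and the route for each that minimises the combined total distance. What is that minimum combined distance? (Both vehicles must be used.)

Try each way of splitting the stops between the two vehicles (each non-empty) and, for each split, find the best tour for each vehicle:
  {Z2} + {T9, N3, J2, L4}: 6 + 56 = 62
  {T9} + {Z2, N3, J2, L4}: 22 + 44 = 66
  {Z2, T9} + {N3, J2, L4}: 28 + 44 = 72
  {N3} + {Z2, T9, J2, L4}: 10 + 56 = 66
  {Z2, N3} + {T9, J2, L4}: 16 + 56 = 72
  {T9, N3} + {Z2, J2, L4}: 22 + 34 = 56
  … (15 splits in total)
Best: vehicle 1 HQ → T9 → N3 → HQ = 22; vehicle 2 HQ → Z2 → L4 → J2 → HQ = 34; combined 56.

Minimum combined distance: 56 m.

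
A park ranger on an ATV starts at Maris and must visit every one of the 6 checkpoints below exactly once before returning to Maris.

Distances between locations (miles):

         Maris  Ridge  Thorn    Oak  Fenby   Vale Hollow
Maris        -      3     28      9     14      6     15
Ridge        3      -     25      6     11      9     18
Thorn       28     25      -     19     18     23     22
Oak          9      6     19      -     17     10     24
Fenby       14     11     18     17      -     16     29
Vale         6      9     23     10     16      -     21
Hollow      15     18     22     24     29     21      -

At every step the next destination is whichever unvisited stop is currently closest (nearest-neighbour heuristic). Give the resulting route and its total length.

From Maris: distances to unvisited — Ridge=3, Vale=6, Oak=9, Fenby=14, Hollow=15, Thorn=28. Nearest is Ridge (3).
From Ridge: distances to unvisited — Oak=6, Vale=9, Fenby=11, Hollow=18, Thorn=25. Nearest is Oak (6).
From Oak: distances to unvisited — Vale=10, Fenby=17, Thorn=19, Hollow=24. Nearest is Vale (10).
From Vale: distances to unvisited — Fenby=16, Hollow=21, Thorn=23. Nearest is Fenby (16).
From Fenby: distances to unvisited — Thorn=18, Hollow=29. Nearest is Thorn (18).
From Thorn: distances to unvisited — Hollow=22. Nearest is Hollow (22).
Return Hollow→Maris: 15.
Total = 3 + 6 + 10 + 16 + 18 + 22 + 15 = 90.

Nearest-neighbour total = 90 miles; route Maris → Ridge → Oak → Vale → Fenby → Thorn → Hollow → Maris.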